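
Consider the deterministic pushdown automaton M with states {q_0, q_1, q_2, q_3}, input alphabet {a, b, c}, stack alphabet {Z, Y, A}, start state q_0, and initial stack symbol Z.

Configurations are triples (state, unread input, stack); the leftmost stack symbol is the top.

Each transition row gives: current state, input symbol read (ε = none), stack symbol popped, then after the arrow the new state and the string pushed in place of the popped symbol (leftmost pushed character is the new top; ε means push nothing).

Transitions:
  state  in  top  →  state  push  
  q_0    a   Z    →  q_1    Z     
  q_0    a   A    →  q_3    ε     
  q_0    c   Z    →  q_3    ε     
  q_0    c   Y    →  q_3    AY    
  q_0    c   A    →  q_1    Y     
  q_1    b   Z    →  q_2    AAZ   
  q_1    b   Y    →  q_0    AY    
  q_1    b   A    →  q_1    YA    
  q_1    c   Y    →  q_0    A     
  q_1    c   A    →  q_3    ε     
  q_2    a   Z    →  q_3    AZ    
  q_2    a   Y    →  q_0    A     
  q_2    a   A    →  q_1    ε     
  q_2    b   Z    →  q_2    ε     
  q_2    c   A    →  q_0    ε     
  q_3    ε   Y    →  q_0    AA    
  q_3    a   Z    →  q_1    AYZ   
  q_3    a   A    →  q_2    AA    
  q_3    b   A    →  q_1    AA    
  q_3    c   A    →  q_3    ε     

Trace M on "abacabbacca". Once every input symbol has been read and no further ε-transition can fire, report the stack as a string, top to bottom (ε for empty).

(q_0, abacabbacca, Z)
  read a, top Z: go to q_1, push Z → (q_1, bacabbacca, Z)
  read b, top Z: go to q_2, push AAZ → (q_2, acabbacca, AAZ)
  read a, top A: go to q_1, push ε → (q_1, cabbacca, AZ)
  read c, top A: go to q_3, push ε → (q_3, abbacca, Z)
  read a, top Z: go to q_1, push AYZ → (q_1, bbacca, AYZ)
  read b, top A: go to q_1, push YA → (q_1, bacca, YAYZ)
  read b, top Y: go to q_0, push AY → (q_0, acca, AYAYZ)
  read a, top A: go to q_3, push ε → (q_3, cca, YAYZ)
  ε-move, top Y: go to q_0, push AA → (q_0, cca, AAAYZ)
  read c, top A: go to q_1, push Y → (q_1, ca, YAAYZ)
  read c, top Y: go to q_0, push A → (q_0, a, AAAYZ)
  read a, top A: go to q_3, push ε → (q_3, ε, AAYZ)
All input consumed in state q_3 with stack AAYZ.

AAYZ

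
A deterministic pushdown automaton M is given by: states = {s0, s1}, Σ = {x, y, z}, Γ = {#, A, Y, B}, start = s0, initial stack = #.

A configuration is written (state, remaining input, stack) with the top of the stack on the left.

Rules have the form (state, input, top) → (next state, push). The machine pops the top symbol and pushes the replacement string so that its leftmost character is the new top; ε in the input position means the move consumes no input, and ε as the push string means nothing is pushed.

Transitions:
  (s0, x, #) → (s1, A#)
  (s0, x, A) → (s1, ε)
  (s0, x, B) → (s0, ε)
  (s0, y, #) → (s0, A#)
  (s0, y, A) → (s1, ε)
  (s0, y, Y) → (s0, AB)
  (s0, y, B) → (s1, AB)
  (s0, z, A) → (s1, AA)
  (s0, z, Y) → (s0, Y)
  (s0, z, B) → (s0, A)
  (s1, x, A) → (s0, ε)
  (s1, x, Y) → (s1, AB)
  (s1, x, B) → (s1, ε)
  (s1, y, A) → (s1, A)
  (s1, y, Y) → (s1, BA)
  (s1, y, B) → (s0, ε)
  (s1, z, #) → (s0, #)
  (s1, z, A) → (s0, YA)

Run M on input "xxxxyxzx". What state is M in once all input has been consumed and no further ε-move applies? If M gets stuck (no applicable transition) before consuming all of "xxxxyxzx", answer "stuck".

(s0, xxxxyxzx, #) ⊢ (s1, xxxyxzx, A#) ⊢ (s0, xxyxzx, #) ⊢ (s1, xyxzx, A#) ⊢ (s0, yxzx, #) ⊢ (s0, xzx, A#) ⊢ (s1, zx, #) ⊢ (s0, x, #) ⊢ (s1, ε, A#)
All input consumed; M is in state s1.

s1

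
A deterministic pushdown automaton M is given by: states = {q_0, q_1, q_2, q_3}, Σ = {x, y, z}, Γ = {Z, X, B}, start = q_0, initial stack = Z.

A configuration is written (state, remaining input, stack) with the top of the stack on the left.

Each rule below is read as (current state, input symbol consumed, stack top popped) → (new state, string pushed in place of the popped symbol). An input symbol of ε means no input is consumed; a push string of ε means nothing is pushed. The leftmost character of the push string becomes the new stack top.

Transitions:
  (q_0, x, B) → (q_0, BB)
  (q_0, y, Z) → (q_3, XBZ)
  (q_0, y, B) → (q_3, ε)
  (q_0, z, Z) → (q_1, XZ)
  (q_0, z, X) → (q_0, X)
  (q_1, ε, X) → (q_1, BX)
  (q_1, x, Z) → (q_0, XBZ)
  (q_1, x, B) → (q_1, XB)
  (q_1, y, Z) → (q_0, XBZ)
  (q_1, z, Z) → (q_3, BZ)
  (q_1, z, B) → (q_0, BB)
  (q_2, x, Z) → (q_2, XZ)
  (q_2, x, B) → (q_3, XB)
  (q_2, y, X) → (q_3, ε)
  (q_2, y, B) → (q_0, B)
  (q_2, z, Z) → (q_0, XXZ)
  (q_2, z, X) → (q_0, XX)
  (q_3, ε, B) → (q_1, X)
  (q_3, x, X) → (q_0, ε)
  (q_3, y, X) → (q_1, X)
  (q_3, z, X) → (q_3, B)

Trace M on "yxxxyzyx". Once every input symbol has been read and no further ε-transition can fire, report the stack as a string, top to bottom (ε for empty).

BXBXXBZ

(q_0, yxxxyzyx, Z) ⊢ (q_3, xxxyzyx, XBZ) ⊢ (q_0, xxyzyx, BZ) ⊢ (q_0, xyzyx, BBZ) ⊢ (q_0, yzyx, BBBZ) ⊢ (q_3, zyx, BBZ) ⊢ (q_1, zyx, XBZ) ⊢ (q_1, zyx, BXBZ) ⊢ (q_0, yx, BBXBZ) ⊢ (q_3, x, BXBZ) ⊢ (q_1, x, XXBZ) ⊢ (q_1, x, BXXBZ) ⊢ (q_1, ε, XBXXBZ) ⊢ (q_1, ε, BXBXXBZ)
All input consumed in state q_1 with stack BXBXXBZ.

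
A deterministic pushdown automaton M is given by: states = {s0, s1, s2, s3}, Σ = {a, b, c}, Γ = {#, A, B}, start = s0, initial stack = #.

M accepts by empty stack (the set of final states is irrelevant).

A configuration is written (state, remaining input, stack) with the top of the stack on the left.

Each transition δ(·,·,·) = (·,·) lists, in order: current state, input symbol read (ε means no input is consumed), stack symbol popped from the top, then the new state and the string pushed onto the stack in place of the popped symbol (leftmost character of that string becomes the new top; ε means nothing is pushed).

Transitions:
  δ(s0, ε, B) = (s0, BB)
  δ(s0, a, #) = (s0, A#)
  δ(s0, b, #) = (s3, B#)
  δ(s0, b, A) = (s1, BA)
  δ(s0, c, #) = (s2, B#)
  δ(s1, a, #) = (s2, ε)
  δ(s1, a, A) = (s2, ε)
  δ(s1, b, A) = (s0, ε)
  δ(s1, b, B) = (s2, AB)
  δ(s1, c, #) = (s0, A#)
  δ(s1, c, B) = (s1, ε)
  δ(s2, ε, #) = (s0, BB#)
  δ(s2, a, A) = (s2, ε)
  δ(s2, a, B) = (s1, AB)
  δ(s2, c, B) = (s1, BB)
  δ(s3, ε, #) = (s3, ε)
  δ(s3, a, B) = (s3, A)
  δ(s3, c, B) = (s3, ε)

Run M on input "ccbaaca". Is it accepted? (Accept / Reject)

(s0, ccbaaca, #)
  read c, top #: go to s2, push B# → (s2, cbaaca, B#)
  read c, top B: go to s1, push BB → (s1, baaca, BB#)
  read b, top B: go to s2, push AB → (s2, aaca, ABB#)
  read a, top A: go to s2, push ε → (s2, aca, BB#)
  read a, top B: go to s1, push AB → (s1, ca, ABB#)
No transition applies at (s1, ca, ABB#); input not fully consumed.

Reject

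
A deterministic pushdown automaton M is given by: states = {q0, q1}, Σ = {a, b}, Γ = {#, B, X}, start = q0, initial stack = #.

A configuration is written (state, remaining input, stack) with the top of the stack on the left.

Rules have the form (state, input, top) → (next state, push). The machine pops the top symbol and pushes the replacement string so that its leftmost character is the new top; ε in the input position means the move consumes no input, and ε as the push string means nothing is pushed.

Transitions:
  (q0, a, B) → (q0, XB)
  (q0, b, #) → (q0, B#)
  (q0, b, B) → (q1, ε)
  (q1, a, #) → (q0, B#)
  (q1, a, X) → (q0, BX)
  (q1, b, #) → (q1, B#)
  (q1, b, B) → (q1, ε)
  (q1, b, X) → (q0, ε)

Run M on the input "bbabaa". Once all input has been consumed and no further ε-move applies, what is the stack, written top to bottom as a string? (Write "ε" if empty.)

(q0, bbabaa, #)
  read b, top #: go to q0, push B# → (q0, babaa, B#)
  read b, top B: go to q1, push ε → (q1, abaa, #)
  read a, top #: go to q0, push B# → (q0, baa, B#)
  read b, top B: go to q1, push ε → (q1, aa, #)
  read a, top #: go to q0, push B# → (q0, a, B#)
  read a, top B: go to q0, push XB → (q0, ε, XB#)
All input consumed in state q0 with stack XB#.

XB#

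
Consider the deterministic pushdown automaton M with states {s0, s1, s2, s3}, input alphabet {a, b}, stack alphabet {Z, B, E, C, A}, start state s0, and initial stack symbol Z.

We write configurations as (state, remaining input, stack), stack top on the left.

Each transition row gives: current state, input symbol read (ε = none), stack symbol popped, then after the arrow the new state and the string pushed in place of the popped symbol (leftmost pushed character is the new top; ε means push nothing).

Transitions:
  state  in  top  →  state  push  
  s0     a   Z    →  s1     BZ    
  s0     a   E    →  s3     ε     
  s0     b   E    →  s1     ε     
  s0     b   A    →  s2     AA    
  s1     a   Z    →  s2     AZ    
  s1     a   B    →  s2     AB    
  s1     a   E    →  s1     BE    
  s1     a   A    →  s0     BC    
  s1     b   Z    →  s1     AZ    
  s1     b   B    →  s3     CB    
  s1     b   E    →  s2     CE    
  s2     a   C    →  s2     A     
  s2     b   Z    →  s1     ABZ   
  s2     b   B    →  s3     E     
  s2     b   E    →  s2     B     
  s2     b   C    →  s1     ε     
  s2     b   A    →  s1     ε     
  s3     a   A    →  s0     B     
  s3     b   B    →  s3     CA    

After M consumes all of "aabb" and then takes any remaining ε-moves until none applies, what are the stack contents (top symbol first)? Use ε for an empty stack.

CBZ

(s0, aabb, Z) ⊢ (s1, abb, BZ) ⊢ (s2, bb, ABZ) ⊢ (s1, b, BZ) ⊢ (s3, ε, CBZ)
All input consumed in state s3 with stack CBZ.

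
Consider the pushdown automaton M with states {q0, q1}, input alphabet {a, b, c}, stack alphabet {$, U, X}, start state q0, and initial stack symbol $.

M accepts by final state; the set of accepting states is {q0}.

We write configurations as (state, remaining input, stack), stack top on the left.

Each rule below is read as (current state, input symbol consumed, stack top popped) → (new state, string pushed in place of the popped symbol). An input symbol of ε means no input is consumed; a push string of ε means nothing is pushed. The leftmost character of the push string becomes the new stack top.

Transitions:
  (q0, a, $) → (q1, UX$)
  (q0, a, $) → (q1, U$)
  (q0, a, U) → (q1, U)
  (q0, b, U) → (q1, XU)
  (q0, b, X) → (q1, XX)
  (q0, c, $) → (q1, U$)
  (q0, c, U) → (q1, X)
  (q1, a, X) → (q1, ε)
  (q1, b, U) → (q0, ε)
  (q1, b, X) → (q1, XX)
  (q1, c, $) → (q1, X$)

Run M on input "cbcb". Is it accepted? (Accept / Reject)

One accepting computation: (q0, cbcb, $) ⊢ (q1, bcb, U$) ⊢ (q0, cb, $) ⊢ (q1, b, U$) ⊢ (q0, ε, $)
All input consumed and state q0 ∈ F.

Accept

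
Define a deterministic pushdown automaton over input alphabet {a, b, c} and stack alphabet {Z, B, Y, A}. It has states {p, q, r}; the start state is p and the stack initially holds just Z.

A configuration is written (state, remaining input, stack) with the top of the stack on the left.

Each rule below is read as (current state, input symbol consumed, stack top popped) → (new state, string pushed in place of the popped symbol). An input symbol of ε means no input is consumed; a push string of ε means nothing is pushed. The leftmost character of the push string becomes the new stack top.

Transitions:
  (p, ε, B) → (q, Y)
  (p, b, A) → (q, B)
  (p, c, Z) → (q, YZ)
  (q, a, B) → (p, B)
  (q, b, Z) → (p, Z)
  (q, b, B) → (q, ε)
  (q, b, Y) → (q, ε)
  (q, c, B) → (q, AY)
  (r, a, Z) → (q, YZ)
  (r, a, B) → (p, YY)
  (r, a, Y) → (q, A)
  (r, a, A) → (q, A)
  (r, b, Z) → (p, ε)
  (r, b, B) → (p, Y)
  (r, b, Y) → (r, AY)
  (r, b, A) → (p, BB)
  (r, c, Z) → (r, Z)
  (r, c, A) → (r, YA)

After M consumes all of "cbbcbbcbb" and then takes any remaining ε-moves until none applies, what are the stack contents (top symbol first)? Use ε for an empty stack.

Z

(p, cbbcbbcbb, Z)
  read c, top Z: go to q, push YZ → (q, bbcbbcbb, YZ)
  read b, top Y: go to q, push ε → (q, bcbbcbb, Z)
  read b, top Z: go to p, push Z → (p, cbbcbb, Z)
  read c, top Z: go to q, push YZ → (q, bbcbb, YZ)
  read b, top Y: go to q, push ε → (q, bcbb, Z)
  read b, top Z: go to p, push Z → (p, cbb, Z)
  read c, top Z: go to q, push YZ → (q, bb, YZ)
  read b, top Y: go to q, push ε → (q, b, Z)
  read b, top Z: go to p, push Z → (p, ε, Z)
All input consumed in state p with stack Z.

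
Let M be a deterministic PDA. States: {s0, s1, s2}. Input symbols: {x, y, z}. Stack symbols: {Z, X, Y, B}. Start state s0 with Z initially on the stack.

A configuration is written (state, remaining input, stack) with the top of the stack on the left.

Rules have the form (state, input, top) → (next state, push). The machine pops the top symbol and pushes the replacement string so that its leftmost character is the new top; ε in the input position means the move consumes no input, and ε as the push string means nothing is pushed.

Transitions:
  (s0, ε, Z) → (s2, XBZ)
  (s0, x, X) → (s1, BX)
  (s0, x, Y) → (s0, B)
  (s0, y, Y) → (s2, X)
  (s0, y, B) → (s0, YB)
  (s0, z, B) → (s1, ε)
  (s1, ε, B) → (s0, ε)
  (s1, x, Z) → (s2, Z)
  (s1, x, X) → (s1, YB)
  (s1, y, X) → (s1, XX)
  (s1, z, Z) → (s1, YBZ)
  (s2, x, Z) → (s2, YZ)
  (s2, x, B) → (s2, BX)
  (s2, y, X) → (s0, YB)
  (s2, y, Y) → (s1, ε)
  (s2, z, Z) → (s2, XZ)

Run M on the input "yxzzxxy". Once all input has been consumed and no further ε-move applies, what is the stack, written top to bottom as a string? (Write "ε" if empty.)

(s0, yxzzxxy, Z) ⊢ (s2, yxzzxxy, XBZ) ⊢ (s0, xzzxxy, YBBZ) ⊢ (s0, zzxxy, BBBZ) ⊢ (s1, zxxy, BBZ) ⊢ (s0, zxxy, BZ) ⊢ (s1, xxy, Z) ⊢ (s2, xy, Z) ⊢ (s2, y, YZ) ⊢ (s1, ε, Z)
All input consumed in state s1 with stack Z.

Z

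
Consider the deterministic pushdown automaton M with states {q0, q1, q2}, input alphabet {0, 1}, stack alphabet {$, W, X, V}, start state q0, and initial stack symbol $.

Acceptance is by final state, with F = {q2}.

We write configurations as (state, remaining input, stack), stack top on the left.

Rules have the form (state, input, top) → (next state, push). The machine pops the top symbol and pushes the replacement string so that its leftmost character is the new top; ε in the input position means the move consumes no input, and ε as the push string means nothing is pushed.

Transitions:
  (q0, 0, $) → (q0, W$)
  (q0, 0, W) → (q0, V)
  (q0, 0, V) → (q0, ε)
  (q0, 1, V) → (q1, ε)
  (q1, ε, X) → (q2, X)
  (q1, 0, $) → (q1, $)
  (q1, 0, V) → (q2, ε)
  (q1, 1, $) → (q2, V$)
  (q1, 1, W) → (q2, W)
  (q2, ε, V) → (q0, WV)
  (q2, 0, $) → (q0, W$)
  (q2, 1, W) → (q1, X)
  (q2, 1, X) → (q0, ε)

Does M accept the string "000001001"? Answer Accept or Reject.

(q0, 000001001, $)
  read 0, top $: go to q0, push W$ → (q0, 00001001, W$)
  read 0, top W: go to q0, push V → (q0, 0001001, V$)
  read 0, top V: go to q0, push ε → (q0, 001001, $)
  read 0, top $: go to q0, push W$ → (q0, 01001, W$)
  read 0, top W: go to q0, push V → (q0, 1001, V$)
  read 1, top V: go to q1, push ε → (q1, 001, $)
  read 0, top $: go to q1, push $ → (q1, 01, $)
  read 0, top $: go to q1, push $ → (q1, 1, $)
  read 1, top $: go to q2, push V$ → (q2, ε, V$)
All input consumed; state q2 ∈ F.

Accept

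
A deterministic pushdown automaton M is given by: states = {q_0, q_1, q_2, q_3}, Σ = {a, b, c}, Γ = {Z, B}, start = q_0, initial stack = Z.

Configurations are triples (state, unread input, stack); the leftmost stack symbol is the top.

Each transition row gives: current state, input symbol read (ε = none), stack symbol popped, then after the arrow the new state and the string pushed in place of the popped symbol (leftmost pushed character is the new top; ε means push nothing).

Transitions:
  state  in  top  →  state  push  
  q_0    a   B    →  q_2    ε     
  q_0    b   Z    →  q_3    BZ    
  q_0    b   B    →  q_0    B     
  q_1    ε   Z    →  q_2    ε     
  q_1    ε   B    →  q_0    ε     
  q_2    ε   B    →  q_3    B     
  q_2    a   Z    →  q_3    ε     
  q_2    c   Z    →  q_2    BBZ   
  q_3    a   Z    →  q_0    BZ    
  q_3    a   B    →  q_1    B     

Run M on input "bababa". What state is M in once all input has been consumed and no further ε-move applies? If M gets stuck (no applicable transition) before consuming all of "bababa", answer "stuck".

q_0

(q_0, bababa, Z)
  read b, top Z: go to q_3, push BZ → (q_3, ababa, BZ)
  read a, top B: go to q_1, push B → (q_1, baba, BZ)
  ε-move, top B: go to q_0, push ε → (q_0, baba, Z)
  read b, top Z: go to q_3, push BZ → (q_3, aba, BZ)
  read a, top B: go to q_1, push B → (q_1, ba, BZ)
  ε-move, top B: go to q_0, push ε → (q_0, ba, Z)
  read b, top Z: go to q_3, push BZ → (q_3, a, BZ)
  read a, top B: go to q_1, push B → (q_1, ε, BZ)
  ε-move, top B: go to q_0, push ε → (q_0, ε, Z)
All input consumed; M is in state q_0.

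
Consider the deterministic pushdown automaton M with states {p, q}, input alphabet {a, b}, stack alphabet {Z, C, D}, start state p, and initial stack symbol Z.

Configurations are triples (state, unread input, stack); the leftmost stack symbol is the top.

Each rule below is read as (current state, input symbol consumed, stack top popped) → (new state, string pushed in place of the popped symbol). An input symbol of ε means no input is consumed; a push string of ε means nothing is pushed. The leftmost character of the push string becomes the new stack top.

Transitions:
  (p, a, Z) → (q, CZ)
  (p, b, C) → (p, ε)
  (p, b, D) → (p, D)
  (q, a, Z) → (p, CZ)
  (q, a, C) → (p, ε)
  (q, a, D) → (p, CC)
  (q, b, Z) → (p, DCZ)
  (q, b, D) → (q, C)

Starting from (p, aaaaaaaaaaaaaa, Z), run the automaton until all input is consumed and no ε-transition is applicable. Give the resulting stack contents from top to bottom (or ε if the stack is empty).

Z

(p, aaaaaaaaaaaaaa, Z)
  read a, top Z: go to q, push CZ → (q, aaaaaaaaaaaaa, CZ)
  read a, top C: go to p, push ε → (p, aaaaaaaaaaaa, Z)
  read a, top Z: go to q, push CZ → (q, aaaaaaaaaaa, CZ)
  read a, top C: go to p, push ε → (p, aaaaaaaaaa, Z)
  read a, top Z: go to q, push CZ → (q, aaaaaaaaa, CZ)
  read a, top C: go to p, push ε → (p, aaaaaaaa, Z)
  read a, top Z: go to q, push CZ → (q, aaaaaaa, CZ)
  read a, top C: go to p, push ε → (p, aaaaaa, Z)
  read a, top Z: go to q, push CZ → (q, aaaaa, CZ)
  read a, top C: go to p, push ε → (p, aaaa, Z)
  read a, top Z: go to q, push CZ → (q, aaa, CZ)
  read a, top C: go to p, push ε → (p, aa, Z)
  read a, top Z: go to q, push CZ → (q, a, CZ)
  read a, top C: go to p, push ε → (p, ε, Z)
All input consumed in state p with stack Z.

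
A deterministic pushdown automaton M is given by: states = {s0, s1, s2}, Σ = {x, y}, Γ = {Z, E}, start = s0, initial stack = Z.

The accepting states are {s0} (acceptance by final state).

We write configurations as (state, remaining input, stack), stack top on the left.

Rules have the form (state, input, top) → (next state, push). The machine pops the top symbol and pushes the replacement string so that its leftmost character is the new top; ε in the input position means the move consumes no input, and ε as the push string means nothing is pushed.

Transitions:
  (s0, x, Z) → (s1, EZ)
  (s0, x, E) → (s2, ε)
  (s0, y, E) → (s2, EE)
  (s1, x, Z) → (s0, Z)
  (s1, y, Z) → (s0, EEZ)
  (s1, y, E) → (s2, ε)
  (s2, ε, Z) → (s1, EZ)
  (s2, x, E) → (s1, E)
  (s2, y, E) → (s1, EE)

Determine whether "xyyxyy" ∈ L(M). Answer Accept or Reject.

(s0, xyyxyy, Z)
  read x, top Z: go to s1, push EZ → (s1, yyxyy, EZ)
  read y, top E: go to s2, push ε → (s2, yxyy, Z)
  ε-move, top Z: go to s1, push EZ → (s1, yxyy, EZ)
  read y, top E: go to s2, push ε → (s2, xyy, Z)
  ε-move, top Z: go to s1, push EZ → (s1, xyy, EZ)
No transition applies at (s1, xyy, EZ); input not fully consumed.

Reject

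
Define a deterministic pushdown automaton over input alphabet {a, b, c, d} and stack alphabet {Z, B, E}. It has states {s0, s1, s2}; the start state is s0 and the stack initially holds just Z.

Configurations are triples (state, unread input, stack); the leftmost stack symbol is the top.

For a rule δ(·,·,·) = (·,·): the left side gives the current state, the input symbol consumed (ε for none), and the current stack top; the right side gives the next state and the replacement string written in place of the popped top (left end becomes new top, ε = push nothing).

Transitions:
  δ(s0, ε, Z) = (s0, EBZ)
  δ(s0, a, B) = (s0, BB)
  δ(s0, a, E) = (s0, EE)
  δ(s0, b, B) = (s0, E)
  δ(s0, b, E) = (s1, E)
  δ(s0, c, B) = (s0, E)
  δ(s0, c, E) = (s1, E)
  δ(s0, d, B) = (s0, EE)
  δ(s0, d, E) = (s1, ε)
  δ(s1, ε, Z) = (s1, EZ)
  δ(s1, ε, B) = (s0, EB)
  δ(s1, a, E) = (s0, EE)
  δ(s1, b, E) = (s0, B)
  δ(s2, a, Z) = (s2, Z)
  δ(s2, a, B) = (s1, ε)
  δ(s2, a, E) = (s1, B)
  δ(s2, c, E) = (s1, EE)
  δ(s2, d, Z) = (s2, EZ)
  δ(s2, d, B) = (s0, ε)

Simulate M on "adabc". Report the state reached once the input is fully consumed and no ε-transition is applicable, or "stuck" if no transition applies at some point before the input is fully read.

stuck

(s0, adabc, Z)
  ε-move, top Z: go to s0, push EBZ → (s0, adabc, EBZ)
  read a, top E: go to s0, push EE → (s0, dabc, EEBZ)
  read d, top E: go to s1, push ε → (s1, abc, EBZ)
  read a, top E: go to s0, push EE → (s0, bc, EEBZ)
  read b, top E: go to s1, push E → (s1, c, EEBZ)
No transition for (s1, c, top E); M blocks with input c remaining.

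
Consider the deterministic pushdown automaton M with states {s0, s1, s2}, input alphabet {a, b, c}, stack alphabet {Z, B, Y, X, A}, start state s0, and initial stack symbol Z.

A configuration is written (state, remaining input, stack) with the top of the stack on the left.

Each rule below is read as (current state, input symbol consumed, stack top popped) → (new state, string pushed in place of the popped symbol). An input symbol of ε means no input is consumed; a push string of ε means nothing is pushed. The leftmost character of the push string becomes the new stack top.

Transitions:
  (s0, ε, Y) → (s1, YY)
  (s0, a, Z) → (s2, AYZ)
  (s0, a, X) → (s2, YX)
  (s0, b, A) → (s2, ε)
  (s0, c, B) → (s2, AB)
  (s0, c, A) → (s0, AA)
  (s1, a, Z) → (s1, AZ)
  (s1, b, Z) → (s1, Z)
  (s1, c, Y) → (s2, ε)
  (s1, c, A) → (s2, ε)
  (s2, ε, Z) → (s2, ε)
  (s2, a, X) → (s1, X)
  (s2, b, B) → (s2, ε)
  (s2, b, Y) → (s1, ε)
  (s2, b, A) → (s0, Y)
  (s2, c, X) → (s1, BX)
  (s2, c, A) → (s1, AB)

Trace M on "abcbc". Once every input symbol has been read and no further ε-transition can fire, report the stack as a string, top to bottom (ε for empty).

(s0, abcbc, Z)
  read a, top Z: go to s2, push AYZ → (s2, bcbc, AYZ)
  read b, top A: go to s0, push Y → (s0, cbc, YYZ)
  ε-move, top Y: go to s1, push YY → (s1, cbc, YYYZ)
  read c, top Y: go to s2, push ε → (s2, bc, YYZ)
  read b, top Y: go to s1, push ε → (s1, c, YZ)
  read c, top Y: go to s2, push ε → (s2, ε, Z)
  ε-move, top Z: go to s2, push ε → (s2, ε, ε)
All input consumed in state s2 with stack ε.

ε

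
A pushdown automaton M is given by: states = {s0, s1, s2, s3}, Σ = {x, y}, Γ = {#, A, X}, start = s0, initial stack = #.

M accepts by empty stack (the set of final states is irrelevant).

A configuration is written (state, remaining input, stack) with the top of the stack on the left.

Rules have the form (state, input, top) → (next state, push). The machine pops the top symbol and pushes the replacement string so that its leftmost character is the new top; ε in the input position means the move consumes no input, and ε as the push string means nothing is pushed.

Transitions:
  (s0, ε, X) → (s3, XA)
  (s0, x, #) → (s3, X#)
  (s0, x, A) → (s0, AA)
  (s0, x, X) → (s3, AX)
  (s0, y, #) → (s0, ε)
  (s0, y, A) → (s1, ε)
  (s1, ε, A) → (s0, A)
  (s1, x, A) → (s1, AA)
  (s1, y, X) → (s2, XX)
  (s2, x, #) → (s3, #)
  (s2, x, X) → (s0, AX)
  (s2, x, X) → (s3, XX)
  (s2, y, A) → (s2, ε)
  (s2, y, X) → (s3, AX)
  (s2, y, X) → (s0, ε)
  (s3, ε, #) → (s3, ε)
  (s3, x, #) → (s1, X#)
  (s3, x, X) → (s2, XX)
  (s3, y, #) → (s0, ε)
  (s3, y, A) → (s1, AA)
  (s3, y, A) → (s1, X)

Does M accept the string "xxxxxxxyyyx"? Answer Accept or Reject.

No computation consumes all input and empties the stack.

Reject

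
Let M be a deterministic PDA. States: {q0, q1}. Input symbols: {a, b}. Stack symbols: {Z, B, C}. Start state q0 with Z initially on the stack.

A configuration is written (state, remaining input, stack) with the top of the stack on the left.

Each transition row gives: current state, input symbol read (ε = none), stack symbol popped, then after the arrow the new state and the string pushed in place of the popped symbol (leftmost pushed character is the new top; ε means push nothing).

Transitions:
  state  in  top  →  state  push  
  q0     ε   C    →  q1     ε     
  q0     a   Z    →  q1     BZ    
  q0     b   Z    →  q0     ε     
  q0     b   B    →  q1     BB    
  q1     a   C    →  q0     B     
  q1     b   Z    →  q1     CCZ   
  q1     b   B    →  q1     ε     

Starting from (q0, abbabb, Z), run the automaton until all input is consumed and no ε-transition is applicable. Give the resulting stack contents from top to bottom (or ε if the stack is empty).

(q0, abbabb, Z)
  read a, top Z: go to q1, push BZ → (q1, bbabb, BZ)
  read b, top B: go to q1, push ε → (q1, babb, Z)
  read b, top Z: go to q1, push CCZ → (q1, abb, CCZ)
  read a, top C: go to q0, push B → (q0, bb, BCZ)
  read b, top B: go to q1, push BB → (q1, b, BBCZ)
  read b, top B: go to q1, push ε → (q1, ε, BCZ)
All input consumed in state q1 with stack BCZ.

BCZ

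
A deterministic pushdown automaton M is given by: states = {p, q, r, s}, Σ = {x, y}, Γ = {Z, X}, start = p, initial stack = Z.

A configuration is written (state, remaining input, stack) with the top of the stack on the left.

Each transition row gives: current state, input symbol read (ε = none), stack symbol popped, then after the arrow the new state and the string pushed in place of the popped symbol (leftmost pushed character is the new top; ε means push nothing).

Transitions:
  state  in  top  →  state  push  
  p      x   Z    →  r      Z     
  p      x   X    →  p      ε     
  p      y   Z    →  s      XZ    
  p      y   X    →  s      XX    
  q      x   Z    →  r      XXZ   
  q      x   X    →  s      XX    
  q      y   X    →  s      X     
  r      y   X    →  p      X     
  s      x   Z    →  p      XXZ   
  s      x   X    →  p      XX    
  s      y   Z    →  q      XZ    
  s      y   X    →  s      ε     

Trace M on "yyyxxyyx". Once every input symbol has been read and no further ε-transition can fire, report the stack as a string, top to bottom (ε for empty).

XXXXZ

(p, yyyxxyyx, Z)
  read y, top Z: go to s, push XZ → (s, yyxxyyx, XZ)
  read y, top X: go to s, push ε → (s, yxxyyx, Z)
  read y, top Z: go to q, push XZ → (q, xxyyx, XZ)
  read x, top X: go to s, push XX → (s, xyyx, XXZ)
  read x, top X: go to p, push XX → (p, yyx, XXXZ)
  read y, top X: go to s, push XX → (s, yx, XXXXZ)
  read y, top X: go to s, push ε → (s, x, XXXZ)
  read x, top X: go to p, push XX → (p, ε, XXXXZ)
All input consumed in state p with stack XXXXZ.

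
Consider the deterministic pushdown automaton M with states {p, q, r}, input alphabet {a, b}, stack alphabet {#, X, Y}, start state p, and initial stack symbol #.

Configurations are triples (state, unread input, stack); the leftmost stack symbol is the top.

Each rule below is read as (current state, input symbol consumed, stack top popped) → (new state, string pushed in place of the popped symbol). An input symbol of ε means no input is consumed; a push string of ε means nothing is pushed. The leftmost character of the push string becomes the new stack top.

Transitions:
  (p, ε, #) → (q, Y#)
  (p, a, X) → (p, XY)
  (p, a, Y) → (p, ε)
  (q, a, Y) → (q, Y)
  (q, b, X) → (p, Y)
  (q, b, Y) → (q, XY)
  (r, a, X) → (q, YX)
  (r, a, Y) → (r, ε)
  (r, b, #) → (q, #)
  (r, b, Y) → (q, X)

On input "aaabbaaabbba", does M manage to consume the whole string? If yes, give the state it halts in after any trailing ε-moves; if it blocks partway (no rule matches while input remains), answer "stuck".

stuck

(p, aaabbaaabbba, #) ⊢ (q, aaabbaaabbba, Y#) ⊢ (q, aabbaaabbba, Y#) ⊢ (q, abbaaabbba, Y#) ⊢ (q, bbaaabbba, Y#) ⊢ (q, baaabbba, XY#) ⊢ (p, aaabbba, YY#) ⊢ (p, aabbba, Y#) ⊢ (p, abbba, #) ⊢ (q, abbba, Y#) ⊢ (q, bbba, Y#) ⊢ (q, bba, XY#) ⊢ (p, ba, YY#)
No transition for (p, b, top Y); M blocks with input ba remaining.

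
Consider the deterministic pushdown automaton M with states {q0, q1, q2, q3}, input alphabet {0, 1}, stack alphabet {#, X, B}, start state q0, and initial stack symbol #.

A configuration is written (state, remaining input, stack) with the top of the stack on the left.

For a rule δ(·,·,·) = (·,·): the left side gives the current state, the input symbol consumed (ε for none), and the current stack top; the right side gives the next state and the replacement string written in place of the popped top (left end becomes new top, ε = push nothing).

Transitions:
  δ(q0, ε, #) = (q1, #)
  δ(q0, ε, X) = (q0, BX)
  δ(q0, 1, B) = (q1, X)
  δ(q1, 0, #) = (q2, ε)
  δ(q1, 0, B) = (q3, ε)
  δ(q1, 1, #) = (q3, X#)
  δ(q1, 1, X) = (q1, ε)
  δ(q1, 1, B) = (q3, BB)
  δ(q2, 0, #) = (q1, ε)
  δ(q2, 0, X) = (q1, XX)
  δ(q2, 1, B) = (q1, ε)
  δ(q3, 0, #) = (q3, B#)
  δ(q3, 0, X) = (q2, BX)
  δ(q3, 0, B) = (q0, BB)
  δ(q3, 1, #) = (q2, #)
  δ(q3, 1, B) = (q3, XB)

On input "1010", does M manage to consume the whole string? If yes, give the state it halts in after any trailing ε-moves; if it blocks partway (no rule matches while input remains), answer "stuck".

stuck

(q0, 1010, #) ⊢ (q1, 1010, #) ⊢ (q3, 010, X#) ⊢ (q2, 10, BX#) ⊢ (q1, 0, X#)
No transition for (q1, 0, top X); M blocks with input 0 remaining.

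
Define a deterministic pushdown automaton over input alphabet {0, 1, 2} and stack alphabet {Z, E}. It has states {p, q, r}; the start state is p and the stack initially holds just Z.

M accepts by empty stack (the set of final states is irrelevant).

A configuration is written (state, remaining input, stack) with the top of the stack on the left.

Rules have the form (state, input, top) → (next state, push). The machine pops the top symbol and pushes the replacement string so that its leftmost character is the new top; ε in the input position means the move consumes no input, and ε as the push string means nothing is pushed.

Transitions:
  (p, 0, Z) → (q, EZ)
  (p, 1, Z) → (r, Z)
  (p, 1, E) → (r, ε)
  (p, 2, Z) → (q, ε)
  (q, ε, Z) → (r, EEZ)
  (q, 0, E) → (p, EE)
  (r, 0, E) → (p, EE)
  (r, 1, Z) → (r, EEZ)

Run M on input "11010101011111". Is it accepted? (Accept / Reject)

Reject

(p, 11010101011111, Z)
  read 1, top Z: go to r, push Z → (r, 1010101011111, Z)
  read 1, top Z: go to r, push EEZ → (r, 010101011111, EEZ)
  read 0, top E: go to p, push EE → (p, 10101011111, EEEZ)
  read 1, top E: go to r, push ε → (r, 0101011111, EEZ)
  read 0, top E: go to p, push EE → (p, 101011111, EEEZ)
  read 1, top E: go to r, push ε → (r, 01011111, EEZ)
  read 0, top E: go to p, push EE → (p, 1011111, EEEZ)
  read 1, top E: go to r, push ε → (r, 011111, EEZ)
  read 0, top E: go to p, push EE → (p, 11111, EEEZ)
  read 1, top E: go to r, push ε → (r, 1111, EEZ)
No transition applies at (r, 1111, EEZ); input not fully consumed.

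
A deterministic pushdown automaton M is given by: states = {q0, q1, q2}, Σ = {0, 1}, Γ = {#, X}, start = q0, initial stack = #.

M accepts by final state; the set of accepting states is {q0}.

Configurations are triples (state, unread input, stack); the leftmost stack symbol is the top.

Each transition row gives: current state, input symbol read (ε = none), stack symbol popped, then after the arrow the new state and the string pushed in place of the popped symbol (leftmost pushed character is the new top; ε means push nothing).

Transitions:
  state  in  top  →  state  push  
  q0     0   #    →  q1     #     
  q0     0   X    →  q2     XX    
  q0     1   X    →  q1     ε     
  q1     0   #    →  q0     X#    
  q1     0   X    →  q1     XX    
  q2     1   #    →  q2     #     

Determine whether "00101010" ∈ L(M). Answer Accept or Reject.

Accept

(q0, 00101010, #) ⊢ (q1, 0101010, #) ⊢ (q0, 101010, X#) ⊢ (q1, 01010, #) ⊢ (q0, 1010, X#) ⊢ (q1, 010, #) ⊢ (q0, 10, X#) ⊢ (q1, 0, #) ⊢ (q0, ε, X#)
All input consumed; state q0 ∈ F.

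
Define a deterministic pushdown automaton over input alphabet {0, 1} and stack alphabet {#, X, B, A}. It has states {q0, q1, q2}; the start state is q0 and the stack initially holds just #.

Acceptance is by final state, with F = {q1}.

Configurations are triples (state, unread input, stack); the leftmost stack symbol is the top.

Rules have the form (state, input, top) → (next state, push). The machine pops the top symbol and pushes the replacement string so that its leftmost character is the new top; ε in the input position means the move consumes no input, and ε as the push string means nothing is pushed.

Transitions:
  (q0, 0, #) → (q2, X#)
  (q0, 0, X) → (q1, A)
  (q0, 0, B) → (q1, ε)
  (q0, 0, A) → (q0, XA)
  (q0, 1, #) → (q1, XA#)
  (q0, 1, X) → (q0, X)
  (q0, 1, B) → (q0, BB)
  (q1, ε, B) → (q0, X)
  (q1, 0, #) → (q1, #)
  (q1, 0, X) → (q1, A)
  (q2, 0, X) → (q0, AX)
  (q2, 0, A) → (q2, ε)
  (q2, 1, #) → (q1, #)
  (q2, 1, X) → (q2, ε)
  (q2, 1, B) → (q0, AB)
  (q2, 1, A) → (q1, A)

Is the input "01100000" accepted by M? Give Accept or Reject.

Accept

(q0, 01100000, #)
  read 0, top #: go to q2, push X# → (q2, 1100000, X#)
  read 1, top X: go to q2, push ε → (q2, 100000, #)
  read 1, top #: go to q1, push # → (q1, 00000, #)
  read 0, top #: go to q1, push # → (q1, 0000, #)
  read 0, top #: go to q1, push # → (q1, 000, #)
  read 0, top #: go to q1, push # → (q1, 00, #)
  read 0, top #: go to q1, push # → (q1, 0, #)
  read 0, top #: go to q1, push # → (q1, ε, #)
All input consumed; state q1 ∈ F.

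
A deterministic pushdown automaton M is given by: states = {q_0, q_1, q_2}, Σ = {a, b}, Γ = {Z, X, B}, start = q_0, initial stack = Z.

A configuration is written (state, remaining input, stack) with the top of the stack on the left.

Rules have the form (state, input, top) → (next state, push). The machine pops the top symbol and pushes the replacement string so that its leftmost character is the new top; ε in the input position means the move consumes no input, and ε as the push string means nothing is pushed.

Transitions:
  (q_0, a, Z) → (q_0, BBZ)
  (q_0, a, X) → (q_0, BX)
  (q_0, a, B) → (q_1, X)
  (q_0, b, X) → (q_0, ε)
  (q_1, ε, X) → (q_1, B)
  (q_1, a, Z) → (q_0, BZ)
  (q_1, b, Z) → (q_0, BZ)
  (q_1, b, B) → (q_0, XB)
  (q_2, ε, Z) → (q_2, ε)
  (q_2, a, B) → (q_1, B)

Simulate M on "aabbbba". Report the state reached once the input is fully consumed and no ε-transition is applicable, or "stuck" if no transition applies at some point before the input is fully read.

(q_0, aabbbba, Z) ⊢ (q_0, abbbba, BBZ) ⊢ (q_1, bbbba, XBZ) ⊢ (q_1, bbbba, BBZ) ⊢ (q_0, bbba, XBBZ) ⊢ (q_0, bba, BBZ)
No transition for (q_0, b, top B); M blocks with input bba remaining.

stuck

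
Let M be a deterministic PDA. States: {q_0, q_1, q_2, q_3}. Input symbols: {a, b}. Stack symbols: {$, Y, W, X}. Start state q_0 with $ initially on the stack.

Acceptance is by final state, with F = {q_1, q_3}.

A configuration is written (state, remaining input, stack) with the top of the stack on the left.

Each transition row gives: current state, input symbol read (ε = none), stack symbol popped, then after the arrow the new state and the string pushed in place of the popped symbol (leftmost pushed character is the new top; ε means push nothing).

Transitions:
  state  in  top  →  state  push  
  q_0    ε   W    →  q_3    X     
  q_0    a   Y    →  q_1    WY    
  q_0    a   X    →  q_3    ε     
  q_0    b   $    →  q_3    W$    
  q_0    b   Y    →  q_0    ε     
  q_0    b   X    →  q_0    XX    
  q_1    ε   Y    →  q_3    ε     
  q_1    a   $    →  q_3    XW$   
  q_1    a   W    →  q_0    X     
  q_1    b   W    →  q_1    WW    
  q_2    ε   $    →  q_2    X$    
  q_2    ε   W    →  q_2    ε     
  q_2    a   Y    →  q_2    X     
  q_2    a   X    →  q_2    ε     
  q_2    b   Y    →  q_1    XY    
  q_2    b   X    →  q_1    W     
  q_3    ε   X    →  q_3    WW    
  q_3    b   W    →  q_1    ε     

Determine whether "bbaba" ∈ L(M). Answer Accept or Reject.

(q_0, bbaba, $)
  read b, top $: go to q_3, push W$ → (q_3, baba, W$)
  read b, top W: go to q_1, push ε → (q_1, aba, $)
  read a, top $: go to q_3, push XW$ → (q_3, ba, XW$)
  ε-move, top X: go to q_3, push WW → (q_3, ba, WWW$)
  read b, top W: go to q_1, push ε → (q_1, a, WW$)
  read a, top W: go to q_0, push X → (q_0, ε, XW$)
All input consumed; state q_0 ∉ F and no further ε-move applies.

Reject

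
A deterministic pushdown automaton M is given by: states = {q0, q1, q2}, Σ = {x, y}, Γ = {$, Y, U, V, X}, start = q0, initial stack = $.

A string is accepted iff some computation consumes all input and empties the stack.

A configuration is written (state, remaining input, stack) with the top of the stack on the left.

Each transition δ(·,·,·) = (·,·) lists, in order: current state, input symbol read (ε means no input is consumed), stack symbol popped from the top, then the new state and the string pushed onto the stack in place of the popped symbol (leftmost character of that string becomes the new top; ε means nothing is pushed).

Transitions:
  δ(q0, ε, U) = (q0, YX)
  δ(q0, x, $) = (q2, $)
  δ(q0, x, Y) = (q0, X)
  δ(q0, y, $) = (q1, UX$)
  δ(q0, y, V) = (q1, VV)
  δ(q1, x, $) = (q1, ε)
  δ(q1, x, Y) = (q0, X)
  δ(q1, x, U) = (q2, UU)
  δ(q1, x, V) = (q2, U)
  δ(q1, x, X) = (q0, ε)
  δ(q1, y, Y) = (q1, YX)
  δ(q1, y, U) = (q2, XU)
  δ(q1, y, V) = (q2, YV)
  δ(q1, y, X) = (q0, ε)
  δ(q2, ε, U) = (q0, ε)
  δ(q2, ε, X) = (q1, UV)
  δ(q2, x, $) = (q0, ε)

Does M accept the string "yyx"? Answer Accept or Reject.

Reject

(q0, yyx, $)
  read y, top $: go to q1, push UX$ → (q1, yx, UX$)
  read y, top U: go to q2, push XU → (q2, x, XUX$)
  ε-move, top X: go to q1, push UV → (q1, x, UVUX$)
  read x, top U: go to q2, push UU → (q2, ε, UUVUX$)
  ε-move, top U: go to q0, push ε → (q0, ε, UVUX$)
  ε-move, top U: go to q0, push YX → (q0, ε, YXVUX$)
All input consumed; stack is YXVUX$, not empty, and no further ε-move applies.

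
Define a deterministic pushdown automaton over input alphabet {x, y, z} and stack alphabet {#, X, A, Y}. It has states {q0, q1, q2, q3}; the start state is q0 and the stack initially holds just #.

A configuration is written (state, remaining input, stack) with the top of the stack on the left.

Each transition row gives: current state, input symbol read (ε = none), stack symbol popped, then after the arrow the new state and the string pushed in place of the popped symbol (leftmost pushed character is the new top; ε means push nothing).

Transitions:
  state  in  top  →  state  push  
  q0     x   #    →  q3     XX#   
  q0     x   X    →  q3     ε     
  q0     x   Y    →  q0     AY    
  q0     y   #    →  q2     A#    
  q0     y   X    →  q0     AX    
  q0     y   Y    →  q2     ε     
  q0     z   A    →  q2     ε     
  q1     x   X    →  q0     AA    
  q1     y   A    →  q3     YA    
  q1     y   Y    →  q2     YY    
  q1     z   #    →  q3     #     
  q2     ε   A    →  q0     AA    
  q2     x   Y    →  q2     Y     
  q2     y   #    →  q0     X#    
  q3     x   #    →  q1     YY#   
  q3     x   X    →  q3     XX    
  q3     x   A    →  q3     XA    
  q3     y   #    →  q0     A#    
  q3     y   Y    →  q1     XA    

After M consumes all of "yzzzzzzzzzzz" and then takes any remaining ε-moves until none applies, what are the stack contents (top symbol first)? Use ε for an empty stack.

(q0, yzzzzzzzzzzz, #)
  read y, top #: go to q2, push A# → (q2, zzzzzzzzzzz, A#)
  ε-move, top A: go to q0, push AA → (q0, zzzzzzzzzzz, AA#)
  read z, top A: go to q2, push ε → (q2, zzzzzzzzzz, A#)
  ε-move, top A: go to q0, push AA → (q0, zzzzzzzzzz, AA#)
  read z, top A: go to q2, push ε → (q2, zzzzzzzzz, A#)
  ε-move, top A: go to q0, push AA → (q0, zzzzzzzzz, AA#)
  read z, top A: go to q2, push ε → (q2, zzzzzzzz, A#)
  ε-move, top A: go to q0, push AA → (q0, zzzzzzzz, AA#)
  read z, top A: go to q2, push ε → (q2, zzzzzzz, A#)
  ε-move, top A: go to q0, push AA → (q0, zzzzzzz, AA#)
  read z, top A: go to q2, push ε → (q2, zzzzzz, A#)
  ε-move, top A: go to q0, push AA → (q0, zzzzzz, AA#)
  read z, top A: go to q2, push ε → (q2, zzzzz, A#)
  ε-move, top A: go to q0, push AA → (q0, zzzzz, AA#)
  read z, top A: go to q2, push ε → (q2, zzzz, A#)
  ε-move, top A: go to q0, push AA → (q0, zzzz, AA#)
  read z, top A: go to q2, push ε → (q2, zzz, A#)
  ε-move, top A: go to q0, push AA → (q0, zzz, AA#)
  read z, top A: go to q2, push ε → (q2, zz, A#)
  ε-move, top A: go to q0, push AA → (q0, zz, AA#)
  read z, top A: go to q2, push ε → (q2, z, A#)
  ε-move, top A: go to q0, push AA → (q0, z, AA#)
  read z, top A: go to q2, push ε → (q2, ε, A#)
  ε-move, top A: go to q0, push AA → (q0, ε, AA#)
All input consumed in state q0 with stack AA#.

AA#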